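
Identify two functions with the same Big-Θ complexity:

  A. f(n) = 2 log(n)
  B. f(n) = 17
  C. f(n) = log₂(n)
A and C

Examining each function:
  A. 2 log(n) is O(log n)
  B. 17 is O(1)
  C. log₂(n) is O(log n)

Functions A and C both have the same complexity class.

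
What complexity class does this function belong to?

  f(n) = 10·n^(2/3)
O(n^(2/3))

The dominant term in 10·n^(2/3) is 10·n^(2/3), which is Θ(n^(2/3)).
Constants are absorbed, so the tightest bound is O(n^(2/3)).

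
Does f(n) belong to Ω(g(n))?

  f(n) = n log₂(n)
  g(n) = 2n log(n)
True

f(n) = n log₂(n) and g(n) = 2n log(n) are both O(n log n).
Big-Ω permits equal growth rates (f ≥ c·g for some c > 0), so f(n) = Ω(g(n)) is true.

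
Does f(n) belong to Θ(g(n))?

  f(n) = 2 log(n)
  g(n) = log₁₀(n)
True

f(n) = 2 log(n) and g(n) = log₁₀(n) are both O(log n).
Since they have the same asymptotic growth rate, f(n) = Θ(g(n)) is true.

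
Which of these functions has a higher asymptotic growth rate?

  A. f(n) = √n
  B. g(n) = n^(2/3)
B

f(n) = √n is O(√n), while g(n) = n^(2/3) is O(n^(2/3)).
Since O(n^(2/3)) grows faster than O(√n), g(n) dominates.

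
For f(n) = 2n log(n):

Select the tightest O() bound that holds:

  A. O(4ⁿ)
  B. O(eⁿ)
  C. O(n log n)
C

f(n) = 2n log(n) is O(n log n).
All listed options are valid Big-O bounds (upper bounds),
but O(n log n) is the tightest (smallest valid bound).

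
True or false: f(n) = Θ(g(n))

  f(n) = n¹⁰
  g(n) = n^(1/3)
False

f(n) = n¹⁰ is O(n¹⁰), and g(n) = n^(1/3) is O(n^(1/3)).
Since they have different growth rates, f(n) = Θ(g(n)) is false.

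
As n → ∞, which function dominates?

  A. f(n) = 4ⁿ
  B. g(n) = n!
B

f(n) = 4ⁿ is O(4ⁿ), while g(n) = n! is O(n!).
Since O(n!) grows faster than O(4ⁿ), g(n) dominates.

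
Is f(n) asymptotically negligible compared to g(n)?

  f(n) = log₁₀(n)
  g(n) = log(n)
False

f(n) = log₁₀(n) is O(log n), and g(n) = log(n) is O(log n).
Since they have the same growth rate, f(n) = o(g(n)) is false.
(f = o(g) requires f to grow strictly slower, not equal.)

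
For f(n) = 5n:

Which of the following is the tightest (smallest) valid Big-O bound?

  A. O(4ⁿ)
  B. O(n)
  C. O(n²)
B

f(n) = 5n is O(n).
All listed options are valid Big-O bounds (upper bounds),
but O(n) is the tightest (smallest valid bound).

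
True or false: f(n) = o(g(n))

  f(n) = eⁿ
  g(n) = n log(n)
False

f(n) = eⁿ is O(eⁿ), and g(n) = n log(n) is O(n log n).
Since O(eⁿ) grows faster than or equal to O(n log n), f(n) = o(g(n)) is false.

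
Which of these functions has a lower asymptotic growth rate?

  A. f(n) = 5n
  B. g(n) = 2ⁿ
A

f(n) = 5n is O(n), while g(n) = 2ⁿ is O(2ⁿ).
Since O(n) grows slower than O(2ⁿ), f(n) is dominated.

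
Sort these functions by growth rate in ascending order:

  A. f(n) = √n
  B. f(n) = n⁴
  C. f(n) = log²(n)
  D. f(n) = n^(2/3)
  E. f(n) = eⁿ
C < A < D < B < E

Comparing growth rates:
C = log²(n) is O(log² n)
A = √n is O(√n)
D = n^(2/3) is O(n^(2/3))
B = n⁴ is O(n⁴)
E = eⁿ is O(eⁿ)

Therefore, the order from slowest to fastest is: C < A < D < B < E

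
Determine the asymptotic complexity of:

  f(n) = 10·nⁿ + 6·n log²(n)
O(nⁿ)

The dominant term in 10·nⁿ + 6·n log²(n) is 10·nⁿ, which is Θ(nⁿ).
Lower-order terms (6·n log²(n)) are asymptotically negligible.
Constants are absorbed, so the tightest bound is O(nⁿ).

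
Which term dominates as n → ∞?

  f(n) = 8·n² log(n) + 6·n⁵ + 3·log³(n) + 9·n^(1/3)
6·n⁵

Looking at each term:
  - 8·n² log(n) is O(n² log n)
  - 6·n⁵ is O(n⁵)
  - 3·log³(n) is O(log³ n)
  - 9·n^(1/3) is O(n^(1/3))

The term 6·n⁵ (O(n⁵)) grows fastest and dominates all others.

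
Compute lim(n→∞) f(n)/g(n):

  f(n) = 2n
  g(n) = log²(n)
∞

Since 2n (O(n)) grows faster than log²(n) (O(log² n)),
the ratio f(n)/g(n) → ∞ as n → ∞.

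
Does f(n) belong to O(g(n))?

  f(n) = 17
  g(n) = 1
True

f(n) = 17 and g(n) = 1 are both O(1).
Big-O permits equal growth rates (f ≤ c·g for some c), so f(n) = O(g(n)) is true.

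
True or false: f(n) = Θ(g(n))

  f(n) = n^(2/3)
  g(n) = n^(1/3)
False

f(n) = n^(2/3) is O(n^(2/3)), and g(n) = n^(1/3) is O(n^(1/3)).
Since they have different growth rates, f(n) = Θ(g(n)) is false.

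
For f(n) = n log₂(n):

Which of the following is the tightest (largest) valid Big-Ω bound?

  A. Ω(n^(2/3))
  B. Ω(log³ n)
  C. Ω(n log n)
C

f(n) = n log₂(n) is Ω(n log n).
All listed options are valid Big-Ω bounds (lower bounds),
but Ω(n log n) is the tightest (largest valid bound).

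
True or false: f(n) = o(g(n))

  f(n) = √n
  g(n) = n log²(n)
True

f(n) = √n is O(√n), and g(n) = n log²(n) is O(n log² n).
Since O(√n) grows strictly slower than O(n log² n), f(n) = o(g(n)) is true.
This means lim(n→∞) f(n)/g(n) = 0.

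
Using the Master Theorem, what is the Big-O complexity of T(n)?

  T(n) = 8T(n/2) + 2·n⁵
Θ(n⁵)

Master Theorem: a = 8, b = 2, f(n) = 2·n⁵.
Compute the critical exponent d = log₂(8) = 3.
Compare f(n) = Θ(n⁵) against n^d:
  k = 5 > d = 3, so f(n) = Ω(n^(d+ε)) — Case 3.
  Regularity: a·(n/b)^5/n^5 = a/b^5 = 8/32 < 1 ✓.
  The top-level work dominates: T(n) = Θ(f(n)) = Θ(n⁵).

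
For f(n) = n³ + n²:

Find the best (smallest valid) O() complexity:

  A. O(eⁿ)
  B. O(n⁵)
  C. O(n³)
C

f(n) = n³ + n² is O(n³).
All listed options are valid Big-O bounds (upper bounds),
but O(n³) is the tightest (smallest valid bound).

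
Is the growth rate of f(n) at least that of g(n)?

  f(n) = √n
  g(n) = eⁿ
False

f(n) = √n is O(√n), and g(n) = eⁿ is O(eⁿ).
Since O(√n) grows slower than O(eⁿ), f(n) = Ω(g(n)) is false.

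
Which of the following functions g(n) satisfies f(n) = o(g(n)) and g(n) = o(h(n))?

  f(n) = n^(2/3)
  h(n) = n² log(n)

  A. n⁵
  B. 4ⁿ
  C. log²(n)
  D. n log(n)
D

We need g(n) with n^(2/3) = o(g(n)) and g(n) = o(n² log(n)), i.e. O(n^(2/3)) ≺ g ≺ O(n² log n).
Check each option:
  A. n⁵ — O(n⁵) does not grow strictly slower than h(n)
  B. 4ⁿ — O(4ⁿ) does not grow strictly slower than h(n)
  C. log²(n) — O(log² n) does not grow strictly faster than f(n)
  D. n log(n) — O(n log n) is strictly between O(n^(2/3)) and O(n² log n) ✓

Only option D (n log(n)) lies strictly between.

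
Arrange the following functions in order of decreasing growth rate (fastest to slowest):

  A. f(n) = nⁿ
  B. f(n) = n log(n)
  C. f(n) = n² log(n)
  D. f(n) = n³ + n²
A > D > C > B

Comparing growth rates:
A = nⁿ is O(nⁿ)
D = n³ + n² is O(n³)
C = n² log(n) is O(n² log n)
B = n log(n) is O(n log n)

Therefore, the order from fastest to slowest is: A > D > C > B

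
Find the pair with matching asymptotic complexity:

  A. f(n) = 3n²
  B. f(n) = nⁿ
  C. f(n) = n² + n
A and C

Examining each function:
  A. 3n² is O(n²)
  B. nⁿ is O(nⁿ)
  C. n² + n is O(n²)

Functions A and C both have the same complexity class.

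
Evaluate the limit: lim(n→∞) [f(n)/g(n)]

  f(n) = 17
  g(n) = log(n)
0

Since 17 (O(1)) grows slower than log(n) (O(log n)),
the ratio f(n)/g(n) → 0 as n → ∞.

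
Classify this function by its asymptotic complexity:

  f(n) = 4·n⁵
O(n⁵)

The dominant term in 4·n⁵ is 4·n⁵, which is Θ(n⁵).
Constants are absorbed, so the tightest bound is O(n⁵).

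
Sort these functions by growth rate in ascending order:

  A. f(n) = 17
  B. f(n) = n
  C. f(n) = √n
A < C < B

Comparing growth rates:
A = 17 is O(1)
C = √n is O(√n)
B = n is O(n)

Therefore, the order from slowest to fastest is: A < C < B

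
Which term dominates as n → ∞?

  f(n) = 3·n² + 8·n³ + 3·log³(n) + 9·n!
9·n!

Looking at each term:
  - 3·n² is O(n²)
  - 8·n³ is O(n³)
  - 3·log³(n) is O(log³ n)
  - 9·n! is O(n!)

The term 9·n! (O(n!)) grows fastest and dominates all others.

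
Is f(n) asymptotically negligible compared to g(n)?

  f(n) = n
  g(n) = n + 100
False

f(n) = n is O(n), and g(n) = n + 100 is O(n).
Since they have the same growth rate, f(n) = o(g(n)) is false.
(f = o(g) requires f to grow strictly slower, not equal.)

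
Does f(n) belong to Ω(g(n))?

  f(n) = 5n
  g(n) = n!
False

f(n) = 5n is O(n), and g(n) = n! is O(n!).
Since O(n) grows slower than O(n!), f(n) = Ω(g(n)) is false.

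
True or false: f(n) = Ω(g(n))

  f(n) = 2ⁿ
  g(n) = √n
True

f(n) = 2ⁿ is O(2ⁿ), and g(n) = √n is O(√n).
Since O(2ⁿ) grows at least as fast as O(√n), f(n) = Ω(g(n)) is true.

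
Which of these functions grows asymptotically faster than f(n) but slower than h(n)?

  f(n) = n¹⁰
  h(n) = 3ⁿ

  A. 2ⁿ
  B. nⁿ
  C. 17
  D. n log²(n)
A

We need g(n) with n¹⁰ = o(g(n)) and g(n) = o(3ⁿ), i.e. O(n¹⁰) ≺ g ≺ O(3ⁿ).
Check each option:
  A. 2ⁿ — O(2ⁿ) is strictly between O(n¹⁰) and O(3ⁿ) ✓
  B. nⁿ — O(nⁿ) does not grow strictly slower than h(n)
  C. 17 — O(1) does not grow strictly faster than f(n)
  D. n log²(n) — O(n log² n) does not grow strictly faster than f(n)

Only option A (2ⁿ) lies strictly between.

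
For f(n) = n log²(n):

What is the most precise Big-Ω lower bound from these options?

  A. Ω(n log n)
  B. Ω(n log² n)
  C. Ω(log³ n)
B

f(n) = n log²(n) is Ω(n log² n).
All listed options are valid Big-Ω bounds (lower bounds),
but Ω(n log² n) is the tightest (largest valid bound).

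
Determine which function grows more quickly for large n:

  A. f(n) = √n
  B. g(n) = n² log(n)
B

f(n) = √n is O(√n), while g(n) = n² log(n) is O(n² log n).
Since O(n² log n) grows faster than O(√n), g(n) dominates.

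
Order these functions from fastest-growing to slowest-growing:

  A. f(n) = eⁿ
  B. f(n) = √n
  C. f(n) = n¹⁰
A > C > B

Comparing growth rates:
A = eⁿ is O(eⁿ)
C = n¹⁰ is O(n¹⁰)
B = √n is O(√n)

Therefore, the order from fastest to slowest is: A > C > B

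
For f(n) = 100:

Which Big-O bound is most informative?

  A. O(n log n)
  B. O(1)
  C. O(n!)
B

f(n) = 100 is O(1).
All listed options are valid Big-O bounds (upper bounds),
but O(1) is the tightest (smallest valid bound).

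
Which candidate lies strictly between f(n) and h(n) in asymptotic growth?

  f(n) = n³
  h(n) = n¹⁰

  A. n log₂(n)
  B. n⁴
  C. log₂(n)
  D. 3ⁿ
B

We need g(n) with n³ = o(g(n)) and g(n) = o(n¹⁰), i.e. O(n³) ≺ g ≺ O(n¹⁰).
Check each option:
  A. n log₂(n) — O(n log n) does not grow strictly faster than f(n)
  B. n⁴ — O(n⁴) is strictly between O(n³) and O(n¹⁰) ✓
  C. log₂(n) — O(log n) does not grow strictly faster than f(n)
  D. 3ⁿ — O(3ⁿ) does not grow strictly slower than h(n)

Only option B (n⁴) lies strictly between.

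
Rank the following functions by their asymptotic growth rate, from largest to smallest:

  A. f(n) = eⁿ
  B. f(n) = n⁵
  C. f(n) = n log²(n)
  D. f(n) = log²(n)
A > B > C > D

Comparing growth rates:
A = eⁿ is O(eⁿ)
B = n⁵ is O(n⁵)
C = n log²(n) is O(n log² n)
D = log²(n) is O(log² n)

Therefore, the order from fastest to slowest is: A > B > C > D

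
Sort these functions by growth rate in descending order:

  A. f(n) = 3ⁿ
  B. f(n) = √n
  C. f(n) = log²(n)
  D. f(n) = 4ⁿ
D > A > B > C

Comparing growth rates:
D = 4ⁿ is O(4ⁿ)
A = 3ⁿ is O(3ⁿ)
B = √n is O(√n)
C = log²(n) is O(log² n)

Therefore, the order from fastest to slowest is: D > A > B > C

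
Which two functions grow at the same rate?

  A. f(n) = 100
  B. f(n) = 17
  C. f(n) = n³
A and B

Examining each function:
  A. 100 is O(1)
  B. 17 is O(1)
  C. n³ is O(n³)

Functions A and B both have the same complexity class.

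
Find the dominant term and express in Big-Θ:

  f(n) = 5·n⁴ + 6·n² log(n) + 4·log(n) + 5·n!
Θ(n!)

Order the terms by growth rate: 4·log(n) ≺ 6·n² log(n) ≺ 5·n⁴ ≺ 5·n!.
The fastest-growing term 5·n! dominates as n → ∞; dropping its constant factor gives Θ(n!).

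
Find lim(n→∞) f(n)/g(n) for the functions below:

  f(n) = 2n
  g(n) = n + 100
2

Since 2n and n + 100 have the same growth rate (O(n)),
the ratio converges to a constant: 2.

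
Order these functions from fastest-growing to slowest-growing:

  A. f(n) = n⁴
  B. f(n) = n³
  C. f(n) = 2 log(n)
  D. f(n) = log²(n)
A > B > D > C

Comparing growth rates:
A = n⁴ is O(n⁴)
B = n³ is O(n³)
D = log²(n) is O(log² n)
C = 2 log(n) is O(log n)

Therefore, the order from fastest to slowest is: A > B > D > C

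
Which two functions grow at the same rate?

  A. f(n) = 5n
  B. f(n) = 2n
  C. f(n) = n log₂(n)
A and B

Examining each function:
  A. 5n is O(n)
  B. 2n is O(n)
  C. n log₂(n) is O(n log n)

Functions A and B both have the same complexity class.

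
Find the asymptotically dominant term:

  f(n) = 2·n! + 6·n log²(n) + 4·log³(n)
2·n!

Looking at each term:
  - 2·n! is O(n!)
  - 6·n log²(n) is O(n log² n)
  - 4·log³(n) is O(log³ n)

The term 2·n! (O(n!)) grows fastest and dominates all others.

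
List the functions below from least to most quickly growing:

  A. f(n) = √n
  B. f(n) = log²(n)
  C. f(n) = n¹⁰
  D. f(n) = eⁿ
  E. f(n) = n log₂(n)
B < A < E < C < D

Comparing growth rates:
B = log²(n) is O(log² n)
A = √n is O(√n)
E = n log₂(n) is O(n log n)
C = n¹⁰ is O(n¹⁰)
D = eⁿ is O(eⁿ)

Therefore, the order from slowest to fastest is: B < A < E < C < D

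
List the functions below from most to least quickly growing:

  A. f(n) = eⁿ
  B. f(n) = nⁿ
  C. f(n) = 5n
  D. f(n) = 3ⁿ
B > D > A > C

Comparing growth rates:
B = nⁿ is O(nⁿ)
D = 3ⁿ is O(3ⁿ)
A = eⁿ is O(eⁿ)
C = 5n is O(n)

Therefore, the order from fastest to slowest is: B > D > A > C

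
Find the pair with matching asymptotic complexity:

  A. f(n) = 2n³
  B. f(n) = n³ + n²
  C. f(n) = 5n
A and B

Examining each function:
  A. 2n³ is O(n³)
  B. n³ + n² is O(n³)
  C. 5n is O(n)

Functions A and B both have the same complexity class.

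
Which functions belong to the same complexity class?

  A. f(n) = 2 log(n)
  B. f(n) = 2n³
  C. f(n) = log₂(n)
A and C

Examining each function:
  A. 2 log(n) is O(log n)
  B. 2n³ is O(n³)
  C. log₂(n) is O(log n)

Functions A and C both have the same complexity class.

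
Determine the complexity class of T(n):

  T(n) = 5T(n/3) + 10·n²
Θ(n²)

Master Theorem: a = 5, b = 3, f(n) = 10·n².
Compute the critical exponent d = log₃(5) = 1.465.
Compare f(n) = Θ(n²) against n^d:
  k = 2 > d = 1.465, so f(n) = Ω(n^(d+ε)) — Case 3.
  Regularity: a·(n/b)^2/n^2 = a/b^2 = 5/9 < 1 ✓.
  The top-level work dominates: T(n) = Θ(f(n)) = Θ(n²).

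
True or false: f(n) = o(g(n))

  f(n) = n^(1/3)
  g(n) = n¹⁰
True

f(n) = n^(1/3) is O(n^(1/3)), and g(n) = n¹⁰ is O(n¹⁰).
Since O(n^(1/3)) grows strictly slower than O(n¹⁰), f(n) = o(g(n)) is true.
This means lim(n→∞) f(n)/g(n) = 0.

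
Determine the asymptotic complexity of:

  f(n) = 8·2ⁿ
O(2ⁿ)

The dominant term in 8·2ⁿ is 8·2ⁿ, which is Θ(2ⁿ).
Constants are absorbed, so the tightest bound is O(2ⁿ).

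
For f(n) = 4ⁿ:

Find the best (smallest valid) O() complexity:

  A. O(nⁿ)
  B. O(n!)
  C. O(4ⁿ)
C

f(n) = 4ⁿ is O(4ⁿ).
All listed options are valid Big-O bounds (upper bounds),
but O(4ⁿ) is the tightest (smallest valid bound).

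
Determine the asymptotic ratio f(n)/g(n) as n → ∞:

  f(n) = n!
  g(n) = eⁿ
∞

Since n! (O(n!)) grows faster than eⁿ (O(eⁿ)),
the ratio f(n)/g(n) → ∞ as n → ∞.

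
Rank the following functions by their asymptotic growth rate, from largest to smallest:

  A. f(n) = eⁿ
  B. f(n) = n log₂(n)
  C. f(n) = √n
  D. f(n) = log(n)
A > B > C > D

Comparing growth rates:
A = eⁿ is O(eⁿ)
B = n log₂(n) is O(n log n)
C = √n is O(√n)
D = log(n) is O(log n)

Therefore, the order from fastest to slowest is: A > B > C > D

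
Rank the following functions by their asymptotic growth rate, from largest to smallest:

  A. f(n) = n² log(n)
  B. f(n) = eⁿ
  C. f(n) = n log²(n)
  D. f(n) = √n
B > A > C > D

Comparing growth rates:
B = eⁿ is O(eⁿ)
A = n² log(n) is O(n² log n)
C = n log²(n) is O(n log² n)
D = √n is O(√n)

Therefore, the order from fastest to slowest is: B > A > C > D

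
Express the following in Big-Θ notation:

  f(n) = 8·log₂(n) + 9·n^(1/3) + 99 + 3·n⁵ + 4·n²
Θ(n⁵)

Order the terms by growth rate: 99 ≺ 8·log₂(n) ≺ 9·n^(1/3) ≺ 4·n² ≺ 3·n⁵.
The fastest-growing term 3·n⁵ dominates as n → ∞; dropping its constant factor gives Θ(n⁵).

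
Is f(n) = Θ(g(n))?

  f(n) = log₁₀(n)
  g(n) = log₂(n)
True

f(n) = log₁₀(n) and g(n) = log₂(n) are both O(log n).
Since they have the same asymptotic growth rate, f(n) = Θ(g(n)) is true.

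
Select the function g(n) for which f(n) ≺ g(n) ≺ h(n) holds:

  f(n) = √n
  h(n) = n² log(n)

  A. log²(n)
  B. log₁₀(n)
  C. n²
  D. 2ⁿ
C

We need g(n) with √n = o(g(n)) and g(n) = o(n² log(n)), i.e. O(√n) ≺ g ≺ O(n² log n).
Check each option:
  A. log²(n) — O(log² n) does not grow strictly faster than f(n)
  B. log₁₀(n) — O(log n) does not grow strictly faster than f(n)
  C. n² — O(n²) is strictly between O(√n) and O(n² log n) ✓
  D. 2ⁿ — O(2ⁿ) does not grow strictly slower than h(n)

Only option C (n²) lies strictly between.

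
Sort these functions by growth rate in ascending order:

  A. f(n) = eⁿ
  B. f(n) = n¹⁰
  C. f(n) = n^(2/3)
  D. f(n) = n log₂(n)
C < D < B < A

Comparing growth rates:
C = n^(2/3) is O(n^(2/3))
D = n log₂(n) is O(n log n)
B = n¹⁰ is O(n¹⁰)
A = eⁿ is O(eⁿ)

Therefore, the order from slowest to fastest is: C < D < B < A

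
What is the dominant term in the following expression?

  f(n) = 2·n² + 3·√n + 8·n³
8·n³

Looking at each term:
  - 2·n² is O(n²)
  - 3·√n is O(√n)
  - 8·n³ is O(n³)

The term 8·n³ (O(n³)) grows fastest and dominates all others.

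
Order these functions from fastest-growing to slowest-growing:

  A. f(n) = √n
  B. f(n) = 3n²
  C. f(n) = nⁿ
C > B > A

Comparing growth rates:
C = nⁿ is O(nⁿ)
B = 3n² is O(n²)
A = √n is O(√n)

Therefore, the order from fastest to slowest is: C > B > A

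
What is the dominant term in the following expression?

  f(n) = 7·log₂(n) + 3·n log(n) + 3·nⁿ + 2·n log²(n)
3·nⁿ

Looking at each term:
  - 7·log₂(n) is O(log n)
  - 3·n log(n) is O(n log n)
  - 3·nⁿ is O(nⁿ)
  - 2·n log²(n) is O(n log² n)

The term 3·nⁿ (O(nⁿ)) grows fastest and dominates all others.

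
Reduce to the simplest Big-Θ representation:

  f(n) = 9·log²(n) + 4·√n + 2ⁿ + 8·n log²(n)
Θ(2ⁿ)

Order the terms by growth rate: 9·log²(n) ≺ 4·√n ≺ 8·n log²(n) ≺ 2ⁿ.
The fastest-growing term 2ⁿ dominates as n → ∞; dropping its constant factor gives Θ(2ⁿ).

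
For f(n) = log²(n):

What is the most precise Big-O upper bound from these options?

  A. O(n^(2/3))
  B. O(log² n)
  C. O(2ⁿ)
B

f(n) = log²(n) is O(log² n).
All listed options are valid Big-O bounds (upper bounds),
but O(log² n) is the tightest (smallest valid bound).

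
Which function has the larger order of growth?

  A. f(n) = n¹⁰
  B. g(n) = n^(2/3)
A

f(n) = n¹⁰ is O(n¹⁰), while g(n) = n^(2/3) is O(n^(2/3)).
Since O(n¹⁰) grows faster than O(n^(2/3)), f(n) dominates.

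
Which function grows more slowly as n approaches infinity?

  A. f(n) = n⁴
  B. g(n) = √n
B

f(n) = n⁴ is O(n⁴), while g(n) = √n is O(√n).
Since O(√n) grows slower than O(n⁴), g(n) is dominated.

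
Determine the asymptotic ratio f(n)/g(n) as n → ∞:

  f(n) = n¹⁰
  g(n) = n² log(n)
∞

Since n¹⁰ (O(n¹⁰)) grows faster than n² log(n) (O(n² log n)),
the ratio f(n)/g(n) → ∞ as n → ∞.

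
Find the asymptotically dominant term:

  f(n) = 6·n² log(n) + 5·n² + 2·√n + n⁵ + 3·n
n⁵

Looking at each term:
  - 6·n² log(n) is O(n² log n)
  - 5·n² is O(n²)
  - 2·√n is O(√n)
  - n⁵ is O(n⁵)
  - 3·n is O(n)

The term n⁵ (O(n⁵)) grows fastest and dominates all others.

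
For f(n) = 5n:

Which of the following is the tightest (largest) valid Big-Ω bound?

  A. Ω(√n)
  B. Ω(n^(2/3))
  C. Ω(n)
C

f(n) = 5n is Ω(n).
All listed options are valid Big-Ω bounds (lower bounds),
but Ω(n) is the tightest (largest valid bound).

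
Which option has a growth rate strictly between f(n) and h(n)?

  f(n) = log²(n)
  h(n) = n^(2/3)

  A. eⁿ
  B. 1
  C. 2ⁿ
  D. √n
D

We need g(n) with log²(n) = o(g(n)) and g(n) = o(n^(2/3)), i.e. O(log² n) ≺ g ≺ O(n^(2/3)).
Check each option:
  A. eⁿ — O(eⁿ) does not grow strictly slower than h(n)
  B. 1 — O(1) does not grow strictly faster than f(n)
  C. 2ⁿ — O(2ⁿ) does not grow strictly slower than h(n)
  D. √n — O(√n) is strictly between O(log² n) and O(n^(2/3)) ✓

Only option D (√n) lies strictly between.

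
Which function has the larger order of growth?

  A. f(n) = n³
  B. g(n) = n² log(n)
A

f(n) = n³ is O(n³), while g(n) = n² log(n) is O(n² log n).
Since O(n³) grows faster than O(n² log n), f(n) dominates.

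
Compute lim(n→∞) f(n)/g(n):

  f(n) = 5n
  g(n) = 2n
5/2

Since 5n and 2n have the same growth rate (O(n)),
the ratio converges to a constant: 5/2.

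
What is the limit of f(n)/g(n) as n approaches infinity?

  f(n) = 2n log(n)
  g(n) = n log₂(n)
log(4)

Since 2n log(n) and n log₂(n) have the same growth rate (O(n log n)),
the ratio converges to a constant: log(4).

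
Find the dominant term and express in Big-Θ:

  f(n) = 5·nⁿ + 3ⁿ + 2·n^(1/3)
Θ(nⁿ)

Order the terms by growth rate: 2·n^(1/3) ≺ 3ⁿ ≺ 5·nⁿ.
The fastest-growing term 5·nⁿ dominates as n → ∞; dropping its constant factor gives Θ(nⁿ).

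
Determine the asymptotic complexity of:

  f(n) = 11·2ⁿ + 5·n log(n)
O(2ⁿ)

The dominant term in 11·2ⁿ + 5·n log(n) is 11·2ⁿ, which is Θ(2ⁿ).
Lower-order terms (5·n log(n)) are asymptotically negligible.
Constants are absorbed, so the tightest bound is O(2ⁿ).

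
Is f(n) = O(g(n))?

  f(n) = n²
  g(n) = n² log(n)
True

f(n) = n² is O(n²), and g(n) = n² log(n) is O(n² log n).
Since O(n²) ⊆ O(n² log n) (f grows no faster than g), f(n) = O(g(n)) is true.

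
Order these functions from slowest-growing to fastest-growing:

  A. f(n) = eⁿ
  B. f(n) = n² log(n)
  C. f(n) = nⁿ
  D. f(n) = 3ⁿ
B < A < D < C

Comparing growth rates:
B = n² log(n) is O(n² log n)
A = eⁿ is O(eⁿ)
D = 3ⁿ is O(3ⁿ)
C = nⁿ is O(nⁿ)

Therefore, the order from slowest to fastest is: B < A < D < C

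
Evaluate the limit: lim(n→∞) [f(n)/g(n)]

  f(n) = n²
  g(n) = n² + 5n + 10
1

Since n² and n² + 5n + 10 have the same growth rate (O(n²)),
the ratio converges to a constant: 1.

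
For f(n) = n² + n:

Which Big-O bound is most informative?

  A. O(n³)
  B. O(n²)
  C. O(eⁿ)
B

f(n) = n² + n is O(n²).
All listed options are valid Big-O bounds (upper bounds),
but O(n²) is the tightest (smallest valid bound).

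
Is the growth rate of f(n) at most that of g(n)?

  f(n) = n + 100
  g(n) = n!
True

f(n) = n + 100 is O(n), and g(n) = n! is O(n!).
Since O(n) ⊆ O(n!) (f grows no faster than g), f(n) = O(g(n)) is true.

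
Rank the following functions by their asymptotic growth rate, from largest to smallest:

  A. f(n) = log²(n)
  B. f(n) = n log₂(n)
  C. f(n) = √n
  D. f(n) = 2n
B > D > C > A

Comparing growth rates:
B = n log₂(n) is O(n log n)
D = 2n is O(n)
C = √n is O(√n)
A = log²(n) is O(log² n)

Therefore, the order from fastest to slowest is: B > D > C > A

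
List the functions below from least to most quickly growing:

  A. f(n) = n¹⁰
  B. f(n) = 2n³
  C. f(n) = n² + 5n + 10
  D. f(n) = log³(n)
D < C < B < A

Comparing growth rates:
D = log³(n) is O(log³ n)
C = n² + 5n + 10 is O(n²)
B = 2n³ is O(n³)
A = n¹⁰ is O(n¹⁰)

Therefore, the order from slowest to fastest is: D < C < B < A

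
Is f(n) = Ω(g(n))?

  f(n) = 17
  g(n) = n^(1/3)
False

f(n) = 17 is O(1), and g(n) = n^(1/3) is O(n^(1/3)).
Since O(1) grows slower than O(n^(1/3)), f(n) = Ω(g(n)) is false.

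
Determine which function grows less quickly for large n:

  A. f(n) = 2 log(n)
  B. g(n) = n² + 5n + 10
A

f(n) = 2 log(n) is O(log n), while g(n) = n² + 5n + 10 is O(n²).
Since O(log n) grows slower than O(n²), f(n) is dominated.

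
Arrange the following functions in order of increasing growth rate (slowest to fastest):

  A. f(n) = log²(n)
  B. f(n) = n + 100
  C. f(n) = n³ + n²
A < B < C

Comparing growth rates:
A = log²(n) is O(log² n)
B = n + 100 is O(n)
C = n³ + n² is O(n³)

Therefore, the order from slowest to fastest is: A < B < C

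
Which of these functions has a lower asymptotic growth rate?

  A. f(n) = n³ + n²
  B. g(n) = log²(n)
B

f(n) = n³ + n² is O(n³), while g(n) = log²(n) is O(log² n).
Since O(log² n) grows slower than O(n³), g(n) is dominated.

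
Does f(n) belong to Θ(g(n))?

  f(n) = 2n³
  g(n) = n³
True

f(n) = 2n³ and g(n) = n³ are both O(n³).
Since they have the same asymptotic growth rate, f(n) = Θ(g(n)) is true.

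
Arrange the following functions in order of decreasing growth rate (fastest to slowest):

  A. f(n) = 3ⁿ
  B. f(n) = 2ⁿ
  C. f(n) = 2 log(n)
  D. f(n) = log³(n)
A > B > D > C

Comparing growth rates:
A = 3ⁿ is O(3ⁿ)
B = 2ⁿ is O(2ⁿ)
D = log³(n) is O(log³ n)
C = 2 log(n) is O(log n)

Therefore, the order from fastest to slowest is: A > B > D > C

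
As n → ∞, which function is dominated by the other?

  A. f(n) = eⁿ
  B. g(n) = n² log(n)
B

f(n) = eⁿ is O(eⁿ), while g(n) = n² log(n) is O(n² log n).
Since O(n² log n) grows slower than O(eⁿ), g(n) is dominated.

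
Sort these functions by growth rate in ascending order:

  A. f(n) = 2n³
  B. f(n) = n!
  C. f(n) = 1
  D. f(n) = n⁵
C < A < D < B

Comparing growth rates:
C = 1 is O(1)
A = 2n³ is O(n³)
D = n⁵ is O(n⁵)
B = n! is O(n!)

Therefore, the order from slowest to fastest is: C < A < D < B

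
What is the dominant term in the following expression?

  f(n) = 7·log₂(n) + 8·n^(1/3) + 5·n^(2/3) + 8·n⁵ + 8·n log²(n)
8·n⁵

Looking at each term:
  - 7·log₂(n) is O(log n)
  - 8·n^(1/3) is O(n^(1/3))
  - 5·n^(2/3) is O(n^(2/3))
  - 8·n⁵ is O(n⁵)
  - 8·n log²(n) is O(n log² n)

The term 8·n⁵ (O(n⁵)) grows fastest and dominates all others.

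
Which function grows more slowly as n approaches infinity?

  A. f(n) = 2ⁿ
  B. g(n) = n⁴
B

f(n) = 2ⁿ is O(2ⁿ), while g(n) = n⁴ is O(n⁴).
Since O(n⁴) grows slower than O(2ⁿ), g(n) is dominated.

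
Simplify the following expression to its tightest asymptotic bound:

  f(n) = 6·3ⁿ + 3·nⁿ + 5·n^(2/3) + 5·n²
Θ(nⁿ)

Order the terms by growth rate: 5·n^(2/3) ≺ 5·n² ≺ 6·3ⁿ ≺ 3·nⁿ.
The fastest-growing term 3·nⁿ dominates as n → ∞; dropping its constant factor gives Θ(nⁿ).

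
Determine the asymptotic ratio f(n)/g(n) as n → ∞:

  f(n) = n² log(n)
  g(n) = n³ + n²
0

Since n² log(n) (O(n² log n)) grows slower than n³ + n² (O(n³)),
the ratio f(n)/g(n) → 0 as n → ∞.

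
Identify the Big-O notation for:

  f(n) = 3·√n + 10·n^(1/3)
O(√n)

The dominant term in 3·√n + 10·n^(1/3) is 3·√n, which is Θ(√n).
Lower-order terms (10·n^(1/3)) are asymptotically negligible.
Constants are absorbed, so the tightest bound is O(√n).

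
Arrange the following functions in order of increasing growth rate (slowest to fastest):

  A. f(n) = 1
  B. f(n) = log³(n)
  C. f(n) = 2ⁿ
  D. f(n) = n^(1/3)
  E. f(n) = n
A < B < D < E < C

Comparing growth rates:
A = 1 is O(1)
B = log³(n) is O(log³ n)
D = n^(1/3) is O(n^(1/3))
E = n is O(n)
C = 2ⁿ is O(2ⁿ)

Therefore, the order from slowest to fastest is: A < B < D < E < C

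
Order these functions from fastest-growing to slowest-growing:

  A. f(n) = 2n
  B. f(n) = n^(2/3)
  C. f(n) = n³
C > A > B

Comparing growth rates:
C = n³ is O(n³)
A = 2n is O(n)
B = n^(2/3) is O(n^(2/3))

Therefore, the order from fastest to slowest is: C > A > B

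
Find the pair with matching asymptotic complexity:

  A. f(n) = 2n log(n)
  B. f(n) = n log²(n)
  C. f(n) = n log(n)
A and C

Examining each function:
  A. 2n log(n) is O(n log n)
  B. n log²(n) is O(n log² n)
  C. n log(n) is O(n log n)

Functions A and C both have the same complexity class.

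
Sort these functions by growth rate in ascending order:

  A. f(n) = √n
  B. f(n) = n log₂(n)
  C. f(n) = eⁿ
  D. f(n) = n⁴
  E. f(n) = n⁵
A < B < D < E < C

Comparing growth rates:
A = √n is O(√n)
B = n log₂(n) is O(n log n)
D = n⁴ is O(n⁴)
E = n⁵ is O(n⁵)
C = eⁿ is O(eⁿ)

Therefore, the order from slowest to fastest is: A < B < D < E < C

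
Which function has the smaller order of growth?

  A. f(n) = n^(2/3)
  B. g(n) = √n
B

f(n) = n^(2/3) is O(n^(2/3)), while g(n) = √n is O(√n).
Since O(√n) grows slower than O(n^(2/3)), g(n) is dominated.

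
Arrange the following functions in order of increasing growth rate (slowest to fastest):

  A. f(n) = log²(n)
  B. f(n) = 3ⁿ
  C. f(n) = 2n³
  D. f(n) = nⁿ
A < C < B < D

Comparing growth rates:
A = log²(n) is O(log² n)
C = 2n³ is O(n³)
B = 3ⁿ is O(3ⁿ)
D = nⁿ is O(nⁿ)

Therefore, the order from slowest to fastest is: A < C < B < D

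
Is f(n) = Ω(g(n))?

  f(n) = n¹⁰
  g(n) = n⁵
True

f(n) = n¹⁰ is O(n¹⁰), and g(n) = n⁵ is O(n⁵).
Since O(n¹⁰) grows at least as fast as O(n⁵), f(n) = Ω(g(n)) is true.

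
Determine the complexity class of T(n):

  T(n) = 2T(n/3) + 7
Θ(n^log₃(2))

Master Theorem: a = 2, b = 3, f(n) = 7.
Compute the critical exponent d = log₃(2) = 0.631.
Compare f(n) = Θ(1) against n^d:
  k = 0 < d = 0.631, so f(n) = O(n^(d-ε)) — Case 1.
  The recursion cost dominates: T(n) = Θ(n^d) = Θ(n^log₃(2)).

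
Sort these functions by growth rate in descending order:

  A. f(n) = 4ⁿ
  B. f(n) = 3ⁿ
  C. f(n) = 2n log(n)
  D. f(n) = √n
A > B > C > D

Comparing growth rates:
A = 4ⁿ is O(4ⁿ)
B = 3ⁿ is O(3ⁿ)
C = 2n log(n) is O(n log n)
D = √n is O(√n)

Therefore, the order from fastest to slowest is: A > B > C > D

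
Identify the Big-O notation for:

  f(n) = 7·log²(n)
O(log² n)

The dominant term in 7·log²(n) is 7·log²(n), which is Θ(log² n).
Constants are absorbed, so the tightest bound is O(log² n).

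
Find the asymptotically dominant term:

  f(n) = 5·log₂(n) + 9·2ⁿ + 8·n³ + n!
n!

Looking at each term:
  - 5·log₂(n) is O(log n)
  - 9·2ⁿ is O(2ⁿ)
  - 8·n³ is O(n³)
  - n! is O(n!)

The term n! (O(n!)) grows fastest and dominates all others.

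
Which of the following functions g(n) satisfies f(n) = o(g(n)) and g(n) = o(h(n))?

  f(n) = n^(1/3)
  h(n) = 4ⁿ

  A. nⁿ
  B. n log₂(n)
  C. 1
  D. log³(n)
B

We need g(n) with n^(1/3) = o(g(n)) and g(n) = o(4ⁿ), i.e. O(n^(1/3)) ≺ g ≺ O(4ⁿ).
Check each option:
  A. nⁿ — O(nⁿ) does not grow strictly slower than h(n)
  B. n log₂(n) — O(n log n) is strictly between O(n^(1/3)) and O(4ⁿ) ✓
  C. 1 — O(1) does not grow strictly faster than f(n)
  D. log³(n) — O(log³ n) does not grow strictly faster than f(n)

Only option B (n log₂(n)) lies strictly between.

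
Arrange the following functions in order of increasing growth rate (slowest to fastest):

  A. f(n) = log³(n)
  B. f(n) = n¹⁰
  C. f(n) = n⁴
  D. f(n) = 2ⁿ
A < C < B < D

Comparing growth rates:
A = log³(n) is O(log³ n)
C = n⁴ is O(n⁴)
B = n¹⁰ is O(n¹⁰)
D = 2ⁿ is O(2ⁿ)

Therefore, the order from slowest to fastest is: A < C < B < D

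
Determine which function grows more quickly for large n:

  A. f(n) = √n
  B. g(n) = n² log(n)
B

f(n) = √n is O(√n), while g(n) = n² log(n) is O(n² log n).
Since O(n² log n) grows faster than O(√n), g(n) dominates.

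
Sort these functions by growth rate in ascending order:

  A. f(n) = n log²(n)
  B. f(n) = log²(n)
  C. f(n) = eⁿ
B < A < C

Comparing growth rates:
B = log²(n) is O(log² n)
A = n log²(n) is O(n log² n)
C = eⁿ is O(eⁿ)

Therefore, the order from slowest to fastest is: B < A < C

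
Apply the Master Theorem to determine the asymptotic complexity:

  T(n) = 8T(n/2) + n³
Θ(n³ log n)

Master Theorem: a = 8, b = 2, f(n) = n³.
Compute the critical exponent d = log₂(8) = 3.
Compare f(n) = Θ(n³) against n^d:
  k = 3 = d, so f(n) = Θ(n^d) — Case 2.
  Work is balanced across levels: T(n) = Θ(n^d log n) = Θ(n³ log n).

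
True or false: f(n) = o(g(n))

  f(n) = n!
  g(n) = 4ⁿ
False

f(n) = n! is O(n!), and g(n) = 4ⁿ is O(4ⁿ).
Since O(n!) grows faster than or equal to O(4ⁿ), f(n) = o(g(n)) is false.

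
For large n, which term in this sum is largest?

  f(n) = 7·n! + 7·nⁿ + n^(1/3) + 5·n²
7·nⁿ

Looking at each term:
  - 7·n! is O(n!)
  - 7·nⁿ is O(nⁿ)
  - n^(1/3) is O(n^(1/3))
  - 5·n² is O(n²)

The term 7·nⁿ (O(nⁿ)) grows fastest and dominates all others.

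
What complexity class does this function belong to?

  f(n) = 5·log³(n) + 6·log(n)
O(log³ n)

The dominant term in 5·log³(n) + 6·log(n) is 5·log³(n), which is Θ(log³ n).
Lower-order terms (6·log(n)) are asymptotically negligible.
Constants are absorbed, so the tightest bound is O(log³ n).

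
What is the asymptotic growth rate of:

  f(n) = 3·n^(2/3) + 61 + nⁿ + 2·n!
Θ(nⁿ)

Order the terms by growth rate: 61 ≺ 3·n^(2/3) ≺ 2·n! ≺ nⁿ.
The fastest-growing term nⁿ dominates as n → ∞; dropping its constant factor gives Θ(nⁿ).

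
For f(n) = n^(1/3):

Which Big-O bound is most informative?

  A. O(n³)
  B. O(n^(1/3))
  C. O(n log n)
B

f(n) = n^(1/3) is O(n^(1/3)).
All listed options are valid Big-O bounds (upper bounds),
but O(n^(1/3)) is the tightest (smallest valid bound).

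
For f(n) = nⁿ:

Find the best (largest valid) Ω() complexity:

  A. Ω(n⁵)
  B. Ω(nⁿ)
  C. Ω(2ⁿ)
B

f(n) = nⁿ is Ω(nⁿ).
All listed options are valid Big-Ω bounds (lower bounds),
but Ω(nⁿ) is the tightest (largest valid bound).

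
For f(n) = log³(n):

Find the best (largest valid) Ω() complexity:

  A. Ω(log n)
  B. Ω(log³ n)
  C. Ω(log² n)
B

f(n) = log³(n) is Ω(log³ n).
All listed options are valid Big-Ω bounds (lower bounds),
but Ω(log³ n) is the tightest (largest valid bound).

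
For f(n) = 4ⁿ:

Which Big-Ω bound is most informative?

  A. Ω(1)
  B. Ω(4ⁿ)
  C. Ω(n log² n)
B

f(n) = 4ⁿ is Ω(4ⁿ).
All listed options are valid Big-Ω bounds (lower bounds),
but Ω(4ⁿ) is the tightest (largest valid bound).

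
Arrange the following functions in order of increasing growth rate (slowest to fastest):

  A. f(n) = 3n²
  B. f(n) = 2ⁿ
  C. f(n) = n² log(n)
A < C < B

Comparing growth rates:
A = 3n² is O(n²)
C = n² log(n) is O(n² log n)
B = 2ⁿ is O(2ⁿ)

Therefore, the order from slowest to fastest is: A < C < B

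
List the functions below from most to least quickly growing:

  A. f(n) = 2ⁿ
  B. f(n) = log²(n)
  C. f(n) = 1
A > B > C

Comparing growth rates:
A = 2ⁿ is O(2ⁿ)
B = log²(n) is O(log² n)
C = 1 is O(1)

Therefore, the order from fastest to slowest is: A > B > C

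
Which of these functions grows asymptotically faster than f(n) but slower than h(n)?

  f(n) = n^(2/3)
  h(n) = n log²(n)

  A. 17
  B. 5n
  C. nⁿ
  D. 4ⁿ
B

We need g(n) with n^(2/3) = o(g(n)) and g(n) = o(n log²(n)), i.e. O(n^(2/3)) ≺ g ≺ O(n log² n).
Check each option:
  A. 17 — O(1) does not grow strictly faster than f(n)
  B. 5n — O(n) is strictly between O(n^(2/3)) and O(n log² n) ✓
  C. nⁿ — O(nⁿ) does not grow strictly slower than h(n)
  D. 4ⁿ — O(4ⁿ) does not grow strictly slower than h(n)

Only option B (5n) lies strictly between.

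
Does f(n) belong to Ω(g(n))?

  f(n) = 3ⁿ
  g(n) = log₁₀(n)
True

f(n) = 3ⁿ is O(3ⁿ), and g(n) = log₁₀(n) is O(log n).
Since O(3ⁿ) grows at least as fast as O(log n), f(n) = Ω(g(n)) is true.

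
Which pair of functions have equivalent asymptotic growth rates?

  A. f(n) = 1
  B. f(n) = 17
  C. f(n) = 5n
A and B

Examining each function:
  A. 1 is O(1)
  B. 17 is O(1)
  C. 5n is O(n)

Functions A and B both have the same complexity class.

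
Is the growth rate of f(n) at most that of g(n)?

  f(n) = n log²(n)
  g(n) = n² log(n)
True

f(n) = n log²(n) is O(n log² n), and g(n) = n² log(n) is O(n² log n).
Since O(n log² n) ⊆ O(n² log n) (f grows no faster than g), f(n) = O(g(n)) is true.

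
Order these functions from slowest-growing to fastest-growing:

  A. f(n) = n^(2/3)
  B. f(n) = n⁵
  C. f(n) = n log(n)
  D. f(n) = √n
D < A < C < B

Comparing growth rates:
D = √n is O(√n)
A = n^(2/3) is O(n^(2/3))
C = n log(n) is O(n log n)
B = n⁵ is O(n⁵)

Therefore, the order from slowest to fastest is: D < A < C < B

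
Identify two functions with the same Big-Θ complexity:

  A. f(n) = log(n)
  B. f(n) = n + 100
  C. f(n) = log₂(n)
A and C

Examining each function:
  A. log(n) is O(log n)
  B. n + 100 is O(n)
  C. log₂(n) is O(log n)

Functions A and C both have the same complexity class.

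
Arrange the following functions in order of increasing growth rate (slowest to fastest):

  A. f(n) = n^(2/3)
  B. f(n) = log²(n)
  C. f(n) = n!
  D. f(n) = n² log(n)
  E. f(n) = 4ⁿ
B < A < D < E < C

Comparing growth rates:
B = log²(n) is O(log² n)
A = n^(2/3) is O(n^(2/3))
D = n² log(n) is O(n² log n)
E = 4ⁿ is O(4ⁿ)
C = n! is O(n!)

Therefore, the order from slowest to fastest is: B < A < D < E < C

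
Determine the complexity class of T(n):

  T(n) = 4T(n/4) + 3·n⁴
Θ(n⁴)

Master Theorem: a = 4, b = 4, f(n) = 3·n⁴.
Compute the critical exponent d = log₄(4) = 1.
Compare f(n) = Θ(n⁴) against n^d:
  k = 4 > d = 1, so f(n) = Ω(n^(d+ε)) — Case 3.
  Regularity: a·(n/b)^4/n^4 = a/b^4 = 4/256 < 1 ✓.
  The top-level work dominates: T(n) = Θ(f(n)) = Θ(n⁴).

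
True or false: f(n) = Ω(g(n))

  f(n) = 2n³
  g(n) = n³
True

f(n) = 2n³ and g(n) = n³ are both O(n³).
Big-Ω permits equal growth rates (f ≥ c·g for some c > 0), so f(n) = Ω(g(n)) is true.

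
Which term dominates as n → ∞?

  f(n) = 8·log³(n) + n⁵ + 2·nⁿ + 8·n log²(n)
2·nⁿ

Looking at each term:
  - 8·log³(n) is O(log³ n)
  - n⁵ is O(n⁵)
  - 2·nⁿ is O(nⁿ)
  - 8·n log²(n) is O(n log² n)

The term 2·nⁿ (O(nⁿ)) grows fastest and dominates all others.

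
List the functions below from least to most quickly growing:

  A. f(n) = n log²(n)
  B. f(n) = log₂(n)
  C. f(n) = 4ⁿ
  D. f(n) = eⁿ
B < A < D < C

Comparing growth rates:
B = log₂(n) is O(log n)
A = n log²(n) is O(n log² n)
D = eⁿ is O(eⁿ)
C = 4ⁿ is O(4ⁿ)

Therefore, the order from slowest to fastest is: B < A < D < C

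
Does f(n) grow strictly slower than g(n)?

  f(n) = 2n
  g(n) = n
False

f(n) = 2n is O(n), and g(n) = n is O(n).
Since they have the same growth rate, f(n) = o(g(n)) is false.
(f = o(g) requires f to grow strictly slower, not equal.)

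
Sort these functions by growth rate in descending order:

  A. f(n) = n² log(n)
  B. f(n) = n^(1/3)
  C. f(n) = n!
C > A > B

Comparing growth rates:
C = n! is O(n!)
A = n² log(n) is O(n² log n)
B = n^(1/3) is O(n^(1/3))

Therefore, the order from fastest to slowest is: C > A > B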